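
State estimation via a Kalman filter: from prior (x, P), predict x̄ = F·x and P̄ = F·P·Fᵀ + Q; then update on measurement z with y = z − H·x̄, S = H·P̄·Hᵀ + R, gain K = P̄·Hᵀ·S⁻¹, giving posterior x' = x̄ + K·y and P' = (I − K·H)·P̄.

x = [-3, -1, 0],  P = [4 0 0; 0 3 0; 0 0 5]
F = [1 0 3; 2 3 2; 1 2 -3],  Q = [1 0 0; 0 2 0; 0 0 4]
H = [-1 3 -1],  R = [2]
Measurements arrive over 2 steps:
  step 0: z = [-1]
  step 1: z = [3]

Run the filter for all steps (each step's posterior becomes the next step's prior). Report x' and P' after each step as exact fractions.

step 0: x' = [321/208, -423/208, -341/52], P' = [9775/416 -1097/416 -3319/104; -1097/416 1119/416 1033/104; -3319/104 1033/104 1609/26]
step 1: x' = [2803644/796823, -184655/796823, -5706138/796823], P' = [29249682/796823 -11917146/796823 -65685522/796823; -11917146/796823 7534373/796823 34017655/796823; -65685522/796823 34017655/796823 168507041/796823]

step 0: x̄ = F·x = [-3, -9, -5]
step 0: P̄ = F·P·Fᵀ + Q = [50 38 -41; 38 65 -4; -41 -4 65]
step 0: y = z − H·x̄ = [18]
step 0: S = H·P̄·Hᵀ + R = [416]
step 0: K = P̄·Hᵀ·S⁻¹ = [105/416; 161/416; -9/104]
step 0: x' = x̄ + K·y = [321/208, -423/208, -341/52]
step 0: P' = (I − K·H)·P̄ = [9775/416 -1097/416 -3319/104; -1097/416 1119/416 1033/104; -3319/104 1033/104 1609/26]
step 1: x̄ = F·x = [-3771/208, -3355/208, 3567/208]
step 1: P̄ = F·P·Fᵀ + Q = [162231/416 101703/416 -199323/416; 101703/416 83191/416 -103435/416; -199323/416 -103435/416 273295/416]
step 1: y = z − H·x̄ = [10485/208]
step 1: S = H·P̄·Hᵀ + R = [796823/416]
step 1: K = P̄·Hᵀ·S⁻¹ = [342201/796823; 251305/796823; -384277/796823]
step 1: x' = x̄ + K·y = [2803644/796823, -184655/796823, -5706138/796823]
step 1: P' = (I − K·H)·P̄ = [29249682/796823 -11917146/796823 -65685522/796823; -11917146/796823 7534373/796823 34017655/796823; -65685522/796823 34017655/796823 168507041/796823]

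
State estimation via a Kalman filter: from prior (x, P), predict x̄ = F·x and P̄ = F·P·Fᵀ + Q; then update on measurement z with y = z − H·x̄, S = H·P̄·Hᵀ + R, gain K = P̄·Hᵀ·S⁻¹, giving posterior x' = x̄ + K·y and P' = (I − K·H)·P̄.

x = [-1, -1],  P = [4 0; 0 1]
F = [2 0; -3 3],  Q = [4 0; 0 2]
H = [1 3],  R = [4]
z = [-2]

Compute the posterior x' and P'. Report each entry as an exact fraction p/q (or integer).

x' = [-2, 0]
P' = [3356/303 -396/101; -396/101 184/101]

x̄ = F·x = [-2, 0]
P̄ = F·P·Fᵀ + Q = [20 -24; -24 47]
y = z − H·x̄ = [0]
S = H·P̄·Hᵀ + R = [303]
K = P̄·Hᵀ·S⁻¹ = [-52/303; 39/101]
x' = x̄ + K·y = [-2, 0]
P' = (I − K·H)·P̄ = [3356/303 -396/101; -396/101 184/101]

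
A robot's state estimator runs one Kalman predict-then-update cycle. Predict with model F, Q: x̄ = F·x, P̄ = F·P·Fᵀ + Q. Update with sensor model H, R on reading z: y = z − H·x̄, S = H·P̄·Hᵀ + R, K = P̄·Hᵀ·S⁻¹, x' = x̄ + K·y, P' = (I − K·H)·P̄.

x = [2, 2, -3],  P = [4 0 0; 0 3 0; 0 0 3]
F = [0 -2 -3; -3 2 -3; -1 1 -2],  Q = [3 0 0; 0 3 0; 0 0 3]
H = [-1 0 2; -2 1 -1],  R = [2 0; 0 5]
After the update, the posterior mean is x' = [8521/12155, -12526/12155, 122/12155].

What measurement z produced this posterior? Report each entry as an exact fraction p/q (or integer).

x̄ = F·x = [5, 7, 6]
P̄ = F·P·Fᵀ + Q = [42 15 12; 15 78 36; 12 36 22]
S = H·P̄·Hᵀ + R = [84 61; 61 189]
K = P̄·Hᵀ·S⁻¹ = [1539/12155 -5706/12155; 10041/12155 -2469/12155; 6658/12155 -2792/12155]
x' − x̄ = [-52254/12155, -97611/12155, -72808/12155] = K·y
y = (KᵀK)⁻¹·Kᵀ·(x' − x̄) = [-8, 7]
z = y + H·x̄ = [-8, 7] + [7, -9] = [-1, -2]

z = [-1, -2]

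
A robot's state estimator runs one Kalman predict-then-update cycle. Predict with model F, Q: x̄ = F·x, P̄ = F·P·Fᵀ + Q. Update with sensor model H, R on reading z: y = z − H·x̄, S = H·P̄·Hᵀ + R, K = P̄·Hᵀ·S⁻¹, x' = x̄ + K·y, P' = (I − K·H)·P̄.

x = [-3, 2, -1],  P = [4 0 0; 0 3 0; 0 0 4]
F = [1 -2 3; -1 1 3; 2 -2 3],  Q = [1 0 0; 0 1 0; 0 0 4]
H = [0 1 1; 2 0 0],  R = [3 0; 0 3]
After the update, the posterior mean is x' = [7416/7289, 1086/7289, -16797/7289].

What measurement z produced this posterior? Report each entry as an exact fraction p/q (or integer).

z = [-3, 3]

x̄ = F·x = [-10, 2, -13]
P̄ = F·P·Fᵀ + Q = [53 26 56; 26 44 22; 56 22 68]
S = H·P̄·Hᵀ + R = [159 164; 164 215]
K = P̄·Hᵀ·S⁻¹ = [246/7289 3406/7289; 5662/7289 -2556/7289; 982/7289 3048/7289]
x' − x̄ = [80306/7289, -13492/7289, 77960/7289] = K·y
y = (KᵀK)⁻¹·Kᵀ·(x' − x̄) = [8, 23]
z = y + H·x̄ = [8, 23] + [-11, -20] = [-3, 3]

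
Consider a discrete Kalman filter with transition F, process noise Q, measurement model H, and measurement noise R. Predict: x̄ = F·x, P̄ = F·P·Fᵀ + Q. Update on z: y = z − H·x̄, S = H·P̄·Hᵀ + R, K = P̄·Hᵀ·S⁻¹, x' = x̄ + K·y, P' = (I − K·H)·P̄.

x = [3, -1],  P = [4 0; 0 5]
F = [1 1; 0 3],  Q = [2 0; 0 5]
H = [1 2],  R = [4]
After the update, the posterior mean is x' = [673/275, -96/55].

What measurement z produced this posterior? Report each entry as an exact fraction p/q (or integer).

z = [-1]

x̄ = F·x = [2, -3]
P̄ = F·P·Fᵀ + Q = [11 15; 15 50]
S = H·P̄·Hᵀ + R = [275]
K = P̄·Hᵀ·S⁻¹ = [41/275; 23/55]
x' − x̄ = [123/275, 69/55] = K·y
y = (KᵀK)⁻¹·Kᵀ·(x' − x̄) = [3]
z = y + H·x̄ = [3] + [-4] = [-1]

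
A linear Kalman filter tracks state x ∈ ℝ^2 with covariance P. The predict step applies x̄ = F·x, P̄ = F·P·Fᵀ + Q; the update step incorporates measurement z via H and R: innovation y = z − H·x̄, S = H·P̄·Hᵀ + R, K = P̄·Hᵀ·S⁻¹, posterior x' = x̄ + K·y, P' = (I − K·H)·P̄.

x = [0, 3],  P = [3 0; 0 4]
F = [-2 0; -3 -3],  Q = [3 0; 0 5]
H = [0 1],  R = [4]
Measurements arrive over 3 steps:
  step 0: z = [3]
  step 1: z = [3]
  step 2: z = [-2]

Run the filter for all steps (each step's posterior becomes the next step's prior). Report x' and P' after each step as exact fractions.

step 0: x' = [3, 7/3], P' = [21/2 1; 1 34/9]
step 1: x' = [756/311, 781/311], P' = [4473/311 552/311; 552/311 1212/311]
step 2: x' = [169/142, -35939/15975], P' = [1050/71 134/71; 134/71 62656/15975]

step 0: x̄ = F·x = [0, -9]
step 0: P̄ = F·P·Fᵀ + Q = [15 18; 18 68]
step 0: y = z − H·x̄ = [12]
step 0: S = H·P̄·Hᵀ + R = [72]
step 0: K = P̄·Hᵀ·S⁻¹ = [1/4; 17/18]
step 0: x' = x̄ + K·y = [3, 7/3]
step 0: P' = (I − K·H)·P̄ = [21/2 1; 1 34/9]
step 1: x̄ = F·x = [-6, -16]
step 1: P̄ = F·P·Fᵀ + Q = [45 69; 69 303/2]
step 1: y = z − H·x̄ = [19]
step 1: S = H·P̄·Hᵀ + R = [311/2]
step 1: K = P̄·Hᵀ·S⁻¹ = [138/311; 303/311]
step 1: x' = x̄ + K·y = [756/311, 781/311]
step 1: P' = (I − K·H)·P̄ = [4473/311 552/311; 552/311 1212/311]
step 2: x̄ = F·x = [-1512/311, -4611/311]
step 2: P̄ = F·P·Fᵀ + Q = [18825/311 30150/311; 30150/311 62656/311]
step 2: y = z − H·x̄ = [3989/311]
step 2: S = H·P̄·Hᵀ + R = [63900/311]
step 2: K = P̄·Hᵀ·S⁻¹ = [67/142; 15664/15975]
step 2: x' = x̄ + K·y = [169/142, -35939/15975]
step 2: P' = (I − K·H)·P̄ = [1050/71 134/71; 134/71 62656/15975]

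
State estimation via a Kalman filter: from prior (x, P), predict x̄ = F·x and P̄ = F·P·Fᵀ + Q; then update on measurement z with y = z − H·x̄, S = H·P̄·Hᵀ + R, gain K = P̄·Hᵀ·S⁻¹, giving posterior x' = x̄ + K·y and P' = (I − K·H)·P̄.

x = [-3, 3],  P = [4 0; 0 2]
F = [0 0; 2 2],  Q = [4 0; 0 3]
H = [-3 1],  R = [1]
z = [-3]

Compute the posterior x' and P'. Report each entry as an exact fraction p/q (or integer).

x̄ = F·x = [0, 0]
P̄ = F·P·Fᵀ + Q = [4 0; 0 27]
y = z − H·x̄ = [-3]
S = H·P̄·Hᵀ + R = [64]
K = P̄·Hᵀ·S⁻¹ = [-3/16; 27/64]
x' = x̄ + K·y = [9/16, -81/64]
P' = (I − K·H)·P̄ = [7/4 81/16; 81/16 999/64]

x' = [9/16, -81/64]
P' = [7/4 81/16; 81/16 999/64]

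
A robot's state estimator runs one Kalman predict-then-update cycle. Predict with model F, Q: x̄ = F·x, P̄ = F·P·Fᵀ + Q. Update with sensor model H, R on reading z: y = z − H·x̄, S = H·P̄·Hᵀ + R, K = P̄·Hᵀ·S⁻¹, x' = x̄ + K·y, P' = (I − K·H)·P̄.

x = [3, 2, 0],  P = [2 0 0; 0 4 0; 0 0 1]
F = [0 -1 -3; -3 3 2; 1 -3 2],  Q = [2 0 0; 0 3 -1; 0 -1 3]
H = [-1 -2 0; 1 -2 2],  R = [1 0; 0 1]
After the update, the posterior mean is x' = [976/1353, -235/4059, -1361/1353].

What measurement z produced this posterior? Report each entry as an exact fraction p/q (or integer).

x̄ = F·x = [-2, -3, -3]
P̄ = F·P·Fᵀ + Q = [15 -18 6; -18 61 -39; 6 -39 45]
S = H·P̄·Hᵀ + R = [188 373; 373 848]
K = P̄·Hᵀ·S⁻¹ = [-1897/6765 1337/6765; -6878/20295 -2192/20295; -1282/6765 1952/6765]
x' − x̄ = [3682/1353, 11942/4059, 2698/1353] = K·y
y = (KᵀK)⁻¹·Kᵀ·(x' − x̄) = [-9, 1]
z = y + H·x̄ = [-9, 1] + [8, -2] = [-1, -1]

z = [-1, -1]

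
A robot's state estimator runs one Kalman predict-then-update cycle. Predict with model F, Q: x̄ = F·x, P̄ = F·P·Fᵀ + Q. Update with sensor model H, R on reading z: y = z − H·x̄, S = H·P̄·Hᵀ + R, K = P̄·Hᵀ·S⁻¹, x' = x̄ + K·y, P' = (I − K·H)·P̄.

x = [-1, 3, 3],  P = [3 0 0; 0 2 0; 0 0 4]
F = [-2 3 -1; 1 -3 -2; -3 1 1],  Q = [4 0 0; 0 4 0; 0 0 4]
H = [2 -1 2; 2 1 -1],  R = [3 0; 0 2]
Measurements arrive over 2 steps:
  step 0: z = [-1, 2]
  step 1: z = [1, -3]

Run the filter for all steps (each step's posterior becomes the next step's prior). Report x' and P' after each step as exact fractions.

step 0: x' = [12503/11047, -172461/44188, -153145/44188], P' = [6494/11047 -19779/11047 -13127/11047; -19779/11047 494537/44188 314233/44188; -13127/11047 314233/44188 223513/44188]
step 1: x' = [-598551215/1323215297, -6283857668/3969645891, 564637511/3969645891], P' = [581086392/1323215297 -1184891280/1323215297 -750393012/1323215297; -1184891280/1323215297 21728430568/3969645891 12695808686/3969645891; -750393012/1323215297 12695808686/3969645891 9439892566/3969645891]

step 0: x̄ = F·x = [8, -16, 9]
step 0: P̄ = F·P·Fᵀ + Q = [38 -16 20; -16 41 -23; 20 -23 37]
step 0: y = z − H·x̄ = [-51, 11]
step 0: S = H·P̄·Hᵀ + R = [660 8; 8 134]
step 0: K = P̄·Hᵀ·S⁻¹ = [2171/11047 3168/11047; -8101/44188 2759/11047; 9259/44188 -1787/11047]
step 0: x' = x̄ + K·y = [12503/11047, -172461/44188, -153145/44188]
step 0: P' = (I − K·H)·P̄ = [6494/11047 -19779/11047 -13127/11047; -19779/11047 494537/44188 314233/44188; -13127/11047 314233/44188 223513/44188]
step 1: x̄ = F·x = [-232131/22094, 873685/44188, -237821/22094]
step 1: P̄ = F·P·Fᵀ + Q = [952241/11047 -2934013/22094 715547/11047; -2934013/22094 10003137/44188 -2369223/22094; 715547/11047 -2369223/22094 636699/11047]
step 1: y = z − H·x̄ = [2797681/44188, -553367/44188]
step 1: S = H·P̄·Hᵀ + R = [100882133/44188 -8351835/44188; -8351835/44188 2430201/44188]
step 1: K = P̄·Hᵀ·S⁻¹ = [282092680/1323215297 363837258/1323215297; -382906764/1323215297 961637101/3969645891; 186846486/1323215297 -623220976/3969645891]
step 1: x' = x̄ + K·y = [-598551215/1323215297, -6283857668/3969645891, 564637511/3969645891]
step 1: P' = (I − K·H)·P̄ = [581086392/1323215297 -1184891280/1323215297 -750393012/1323215297; -1184891280/1323215297 21728430568/3969645891 12695808686/3969645891; -750393012/1323215297 12695808686/3969645891 9439892566/3969645891]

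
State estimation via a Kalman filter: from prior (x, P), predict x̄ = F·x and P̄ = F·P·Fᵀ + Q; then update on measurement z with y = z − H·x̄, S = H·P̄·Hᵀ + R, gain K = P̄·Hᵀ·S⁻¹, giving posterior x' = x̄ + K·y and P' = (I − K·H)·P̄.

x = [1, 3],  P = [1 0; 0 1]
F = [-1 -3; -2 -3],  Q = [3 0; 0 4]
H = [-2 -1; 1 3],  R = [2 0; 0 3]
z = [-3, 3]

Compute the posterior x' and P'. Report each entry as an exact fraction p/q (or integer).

x' = [972/1103, 761/1103]
P' = [726/1103 -378/1103; -378/1103 1502/3309]

x̄ = F·x = [-10, -11]
P̄ = F·P·Fᵀ + Q = [13 11; 11 17]
y = z − H·x̄ = [-34, 46]
S = H·P̄·Hᵀ + R = [115 -154; -154 235]
K = P̄·Hᵀ·S⁻¹ = [-537/1103 -136/1103; 383/3309 1124/3309]
x' = x̄ + K·y = [972/1103, 761/1103]
P' = (I − K·H)·P̄ = [726/1103 -378/1103; -378/1103 1502/3309]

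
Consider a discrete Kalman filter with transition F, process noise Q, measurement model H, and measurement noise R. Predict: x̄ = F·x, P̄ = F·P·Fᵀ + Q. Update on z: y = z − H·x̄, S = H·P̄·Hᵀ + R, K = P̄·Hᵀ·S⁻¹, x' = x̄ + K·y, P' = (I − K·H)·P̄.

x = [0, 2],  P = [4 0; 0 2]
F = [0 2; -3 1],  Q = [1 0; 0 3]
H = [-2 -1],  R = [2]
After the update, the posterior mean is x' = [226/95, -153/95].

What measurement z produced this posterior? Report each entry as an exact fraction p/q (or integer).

z = [-3]

x̄ = F·x = [4, 2]
P̄ = F·P·Fᵀ + Q = [9 4; 4 41]
S = H·P̄·Hᵀ + R = [95]
K = P̄·Hᵀ·S⁻¹ = [-22/95; -49/95]
x' − x̄ = [-154/95, -343/95] = K·y
y = (KᵀK)⁻¹·Kᵀ·(x' − x̄) = [7]
z = y + H·x̄ = [7] + [-10] = [-3]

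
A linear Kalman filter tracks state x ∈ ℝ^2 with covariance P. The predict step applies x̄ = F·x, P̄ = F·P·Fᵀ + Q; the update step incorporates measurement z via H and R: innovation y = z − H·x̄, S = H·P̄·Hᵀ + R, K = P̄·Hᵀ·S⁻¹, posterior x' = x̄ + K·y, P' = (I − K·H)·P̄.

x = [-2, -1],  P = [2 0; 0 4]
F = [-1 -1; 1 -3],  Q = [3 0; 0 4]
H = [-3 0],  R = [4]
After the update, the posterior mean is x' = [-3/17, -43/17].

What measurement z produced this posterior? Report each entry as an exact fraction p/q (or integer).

x̄ = F·x = [3, 1]
P̄ = F·P·Fᵀ + Q = [9 10; 10 42]
S = H·P̄·Hᵀ + R = [85]
K = P̄·Hᵀ·S⁻¹ = [-27/85; -6/17]
x' − x̄ = [-54/17, -60/17] = K·y
y = (KᵀK)⁻¹·Kᵀ·(x' − x̄) = [10]
z = y + H·x̄ = [10] + [-9] = [1]

z = [1]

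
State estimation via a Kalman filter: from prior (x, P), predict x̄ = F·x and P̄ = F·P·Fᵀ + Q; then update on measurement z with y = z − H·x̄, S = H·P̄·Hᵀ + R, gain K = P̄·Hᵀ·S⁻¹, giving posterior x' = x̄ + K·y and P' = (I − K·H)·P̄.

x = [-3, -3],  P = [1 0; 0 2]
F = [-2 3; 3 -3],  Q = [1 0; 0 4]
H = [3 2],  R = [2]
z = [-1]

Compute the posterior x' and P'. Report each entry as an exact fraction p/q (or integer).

x̄ = F·x = [-3, 0]
P̄ = F·P·Fᵀ + Q = [23 -24; -24 31]
y = z − H·x̄ = [8]
S = H·P̄·Hᵀ + R = [45]
K = P̄·Hᵀ·S⁻¹ = [7/15; -2/9]
x' = x̄ + K·y = [11/15, -16/9]
P' = (I − K·H)·P̄ = [66/5 -58/3; -58/3 259/9]

x' = [11/15, -16/9]
P' = [66/5 -58/3; -58/3 259/9]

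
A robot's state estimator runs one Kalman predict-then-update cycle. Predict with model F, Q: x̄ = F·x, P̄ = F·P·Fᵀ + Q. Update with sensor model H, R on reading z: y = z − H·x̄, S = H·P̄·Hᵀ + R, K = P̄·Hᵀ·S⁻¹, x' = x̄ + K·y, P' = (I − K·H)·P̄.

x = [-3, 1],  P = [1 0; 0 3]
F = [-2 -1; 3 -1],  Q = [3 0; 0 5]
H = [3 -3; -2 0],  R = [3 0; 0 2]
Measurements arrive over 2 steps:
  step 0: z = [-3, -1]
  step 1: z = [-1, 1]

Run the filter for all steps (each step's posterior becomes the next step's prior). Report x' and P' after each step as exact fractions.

step 0: x̄ = F·x = [5, -10]
step 0: P̄ = F·P·Fᵀ + Q = [10 -3; -3 17]
step 0: y = z − H·x̄ = [-48, 9]
step 0: S = H·P̄·Hᵀ + R = [300 -78; -78 42]
step 0: K = P̄·Hᵀ·S⁻¹ = [13/1086 -493/1086; -57/181 -80/181]
step 0: x' = x̄ + K·y = [123/362, 206/181]
step 0: P' = (I − K·H)·P̄ = [493/1086 80/181; 80/181 137/181]
step 1: x̄ = F·x = [-329/181, -43/362]
step 1: P̄ = F·P·Fᵀ + Q = [3986/543 -436/181; -436/181 2603/362]
step 1: y = z − H·x̄ = [1483/362, -477/181]
step 1: S = H·P̄·Hᵀ + R = [64125/362 -10588/181; -10588/181 17030/543]
step 1: K = P̄·Hᵀ·S⁻¹ = [10588/386201 -161038/386201; -112469/386201 -150450/386201]
step 1: x' = x̄ + K·y = [-234221/386201, -110135/386201]
step 1: P' = (I − K·H)·P̄ = [161038/386201 150450/386201; 150450/386201 262919/386201]

step 0: x' = [123/362, 206/181], P' = [493/1086 80/181; 80/181 137/181]
step 1: x' = [-234221/386201, -110135/386201], P' = [161038/386201 150450/386201; 150450/386201 262919/386201]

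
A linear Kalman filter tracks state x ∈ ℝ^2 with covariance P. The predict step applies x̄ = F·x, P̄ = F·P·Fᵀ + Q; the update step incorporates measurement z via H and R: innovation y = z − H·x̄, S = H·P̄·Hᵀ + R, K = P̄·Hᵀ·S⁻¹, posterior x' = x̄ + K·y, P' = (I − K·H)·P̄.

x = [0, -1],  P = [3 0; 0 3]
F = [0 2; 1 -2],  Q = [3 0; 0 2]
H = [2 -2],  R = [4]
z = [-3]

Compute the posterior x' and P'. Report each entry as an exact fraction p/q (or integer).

x̄ = F·x = [-2, 2]
P̄ = F·P·Fᵀ + Q = [15 -12; -12 17]
y = z − H·x̄ = [5]
S = H·P̄·Hᵀ + R = [228]
K = P̄·Hᵀ·S⁻¹ = [9/38; -29/114]
x' = x̄ + K·y = [-31/38, 83/114]
P' = (I − K·H)·P̄ = [42/19 33/19; 33/19 128/57]

x' = [-31/38, 83/114]
P' = [42/19 33/19; 33/19 128/57]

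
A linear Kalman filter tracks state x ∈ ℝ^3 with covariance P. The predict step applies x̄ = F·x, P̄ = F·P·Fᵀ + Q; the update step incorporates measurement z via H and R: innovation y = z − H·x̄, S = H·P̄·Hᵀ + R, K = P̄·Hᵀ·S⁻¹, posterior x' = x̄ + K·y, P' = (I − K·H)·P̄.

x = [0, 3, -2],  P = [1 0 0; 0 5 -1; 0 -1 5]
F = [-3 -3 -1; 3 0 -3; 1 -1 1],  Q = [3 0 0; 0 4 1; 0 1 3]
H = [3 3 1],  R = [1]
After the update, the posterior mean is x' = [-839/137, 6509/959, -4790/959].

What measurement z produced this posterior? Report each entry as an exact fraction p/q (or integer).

x̄ = F·x = [-7, 6, -5]
P̄ = F·P·Fᵀ + Q = [56 -3 9; -3 58 -14; 9 -14 16]
S = H·P̄·Hᵀ + R = [959]
K = P̄·Hᵀ·S⁻¹ = [24/137; 151/959; 1/959]
x' − x̄ = [120/137, 755/959, 5/959] = K·y
y = (KᵀK)⁻¹·Kᵀ·(x' − x̄) = [5]
z = y + H·x̄ = [5] + [-8] = [-3]

z = [-3]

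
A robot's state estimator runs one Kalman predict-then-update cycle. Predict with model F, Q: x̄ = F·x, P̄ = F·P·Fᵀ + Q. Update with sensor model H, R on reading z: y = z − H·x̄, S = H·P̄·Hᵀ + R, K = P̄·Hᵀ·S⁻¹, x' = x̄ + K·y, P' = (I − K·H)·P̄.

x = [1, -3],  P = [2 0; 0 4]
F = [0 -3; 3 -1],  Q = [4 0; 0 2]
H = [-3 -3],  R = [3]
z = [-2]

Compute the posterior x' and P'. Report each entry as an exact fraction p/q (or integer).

x' = [149/265, 42/265]
P' = [2488/265 -2436/265; -2436/265 2472/265]

x̄ = F·x = [9, 6]
P̄ = F·P·Fᵀ + Q = [40 12; 12 24]
y = z − H·x̄ = [43]
S = H·P̄·Hᵀ + R = [795]
K = P̄·Hᵀ·S⁻¹ = [-52/265; -36/265]
x' = x̄ + K·y = [149/265, 42/265]
P' = (I − K·H)·P̄ = [2488/265 -2436/265; -2436/265 2472/265]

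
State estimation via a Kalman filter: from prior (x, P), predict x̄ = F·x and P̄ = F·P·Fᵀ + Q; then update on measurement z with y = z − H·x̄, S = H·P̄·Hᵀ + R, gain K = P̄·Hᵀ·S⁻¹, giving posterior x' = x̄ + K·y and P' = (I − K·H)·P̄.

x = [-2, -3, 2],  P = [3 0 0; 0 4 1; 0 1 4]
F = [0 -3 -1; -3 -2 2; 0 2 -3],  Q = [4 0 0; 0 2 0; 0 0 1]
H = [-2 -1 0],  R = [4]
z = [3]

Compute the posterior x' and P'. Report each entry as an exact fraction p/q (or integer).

x' = [-1561/305, 2339/305, -468/61]
P' = [2706/305 -4964/305 591/61; -4964/305 10236/305 -1214/61; 591/61 -1214/61 2181/61]

x̄ = F·x = [7, 16, -12]
P̄ = F·P·Fᵀ + Q = [50 12 -5; 12 53 -30; -5 -30 41]
y = z − H·x̄ = [33]
S = H·P̄·Hᵀ + R = [305]
K = P̄·Hᵀ·S⁻¹ = [-112/305; -77/305; 8/61]
x' = x̄ + K·y = [-1561/305, 2339/305, -468/61]
P' = (I − K·H)·P̄ = [2706/305 -4964/305 591/61; -4964/305 10236/305 -1214/61; 591/61 -1214/61 2181/61]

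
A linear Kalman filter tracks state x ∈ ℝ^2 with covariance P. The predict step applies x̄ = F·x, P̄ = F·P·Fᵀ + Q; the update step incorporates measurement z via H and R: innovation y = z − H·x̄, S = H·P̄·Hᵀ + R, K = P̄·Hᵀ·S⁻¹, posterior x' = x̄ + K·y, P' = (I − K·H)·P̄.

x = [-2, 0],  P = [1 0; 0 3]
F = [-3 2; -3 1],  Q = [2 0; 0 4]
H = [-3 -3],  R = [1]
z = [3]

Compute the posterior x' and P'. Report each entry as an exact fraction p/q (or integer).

x' = [-357/311, 105/622]
P' = [655/311 -636/311; -636/311 1303/622]

x̄ = F·x = [6, 6]
P̄ = F·P·Fᵀ + Q = [23 15; 15 16]
y = z − H·x̄ = [39]
S = H·P̄·Hᵀ + R = [622]
K = P̄·Hᵀ·S⁻¹ = [-57/311; -93/622]
x' = x̄ + K·y = [-357/311, 105/622]
P' = (I − K·H)·P̄ = [655/311 -636/311; -636/311 1303/622]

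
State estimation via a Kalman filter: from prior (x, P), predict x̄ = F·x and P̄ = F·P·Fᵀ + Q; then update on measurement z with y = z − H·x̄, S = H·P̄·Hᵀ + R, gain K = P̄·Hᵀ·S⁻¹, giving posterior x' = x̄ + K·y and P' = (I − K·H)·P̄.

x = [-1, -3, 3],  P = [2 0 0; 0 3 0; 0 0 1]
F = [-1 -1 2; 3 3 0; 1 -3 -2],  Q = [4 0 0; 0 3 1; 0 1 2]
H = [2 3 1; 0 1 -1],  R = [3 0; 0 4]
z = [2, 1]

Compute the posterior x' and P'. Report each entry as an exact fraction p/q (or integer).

x' = [133462/16949, -55974/16949, -66115/16949]
P' = [177097/16949 -90951/16949 -81335/16949; -90951/16949 53956/16949 32796/16949; -81335/16949 32796/16949 75688/16949]

x̄ = F·x = [10, -12, 2]
P̄ = F·P·Fᵀ + Q = [13 -15 3; -15 48 -20; 3 -20 35]
y = z − H·x̄ = [16, 15]
S = H·P̄·Hᵀ + R = [234 113; 113 127]
K = P̄·Hᵀ·S⁻¹ = [2/16949 -2404/16949; 4254/16949 5290/16949; 3802/16949 -10723/16949]
x' = x̄ + K·y = [133462/16949, -55974/16949, -66115/16949]
P' = (I − K·H)·P̄ = [177097/16949 -90951/16949 -81335/16949; -90951/16949 53956/16949 32796/16949; -81335/16949 32796/16949 75688/16949]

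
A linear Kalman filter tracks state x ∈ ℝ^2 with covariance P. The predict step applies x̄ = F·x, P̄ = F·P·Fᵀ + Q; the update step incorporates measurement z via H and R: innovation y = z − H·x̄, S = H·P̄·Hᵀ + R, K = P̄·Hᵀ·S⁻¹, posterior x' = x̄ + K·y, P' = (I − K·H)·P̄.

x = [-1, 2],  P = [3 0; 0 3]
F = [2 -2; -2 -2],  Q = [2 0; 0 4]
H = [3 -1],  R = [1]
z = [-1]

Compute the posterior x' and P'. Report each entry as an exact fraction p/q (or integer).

x' = [-408/263, -946/263]
P' = [754/263 2184/263; 2184/263 6580/263]

x̄ = F·x = [-6, -2]
P̄ = F·P·Fᵀ + Q = [26 0; 0 28]
y = z − H·x̄ = [15]
S = H·P̄·Hᵀ + R = [263]
K = P̄·Hᵀ·S⁻¹ = [78/263; -28/263]
x' = x̄ + K·y = [-408/263, -946/263]
P' = (I − K·H)·P̄ = [754/263 2184/263; 2184/263 6580/263]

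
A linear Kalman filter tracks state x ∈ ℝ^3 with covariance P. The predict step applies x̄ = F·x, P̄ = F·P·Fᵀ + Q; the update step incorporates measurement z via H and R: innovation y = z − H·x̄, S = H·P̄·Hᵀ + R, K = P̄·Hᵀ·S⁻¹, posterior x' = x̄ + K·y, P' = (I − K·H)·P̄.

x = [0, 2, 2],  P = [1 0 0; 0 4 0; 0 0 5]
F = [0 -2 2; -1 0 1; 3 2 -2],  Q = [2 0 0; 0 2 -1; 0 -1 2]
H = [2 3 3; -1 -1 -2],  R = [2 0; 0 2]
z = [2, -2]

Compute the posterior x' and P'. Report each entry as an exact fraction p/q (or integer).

x' = [-1184/461, 270/461, 864/461]
P' = [6518/461 -812/461 -3336/461; -812/461 967/461 -317/461; -3336/461 -317/461 2397/461]

x̄ = F·x = [0, 2, 0]
P̄ = F·P·Fᵀ + Q = [38 10 -36; 10 8 -14; -36 -14 47]
y = z − H·x̄ = [-4, 0]
S = H·P̄·Hᵀ + R = [85 -54; -54 56]
K = P̄·Hᵀ·S⁻¹ = [296/461 483/461; 163/461 479/922; -216/461 -1141/922]
x' = x̄ + K·y = [-1184/461, 270/461, 864/461]
P' = (I − K·H)·P̄ = [6518/461 -812/461 -3336/461; -812/461 967/461 -317/461; -3336/461 -317/461 2397/461]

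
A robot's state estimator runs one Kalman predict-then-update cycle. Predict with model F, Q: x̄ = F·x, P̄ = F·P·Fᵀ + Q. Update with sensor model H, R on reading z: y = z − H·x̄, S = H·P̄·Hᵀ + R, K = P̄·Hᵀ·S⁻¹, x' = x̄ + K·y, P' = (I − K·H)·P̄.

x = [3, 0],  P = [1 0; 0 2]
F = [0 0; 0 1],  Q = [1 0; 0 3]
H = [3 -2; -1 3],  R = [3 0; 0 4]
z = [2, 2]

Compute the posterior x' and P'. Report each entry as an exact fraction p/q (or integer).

x̄ = F·x = [0, 0]
P̄ = F·P·Fᵀ + Q = [1 0; 0 5]
y = z − H·x̄ = [2, 2]
S = H·P̄·Hᵀ + R = [32 -33; -33 50]
K = P̄·Hᵀ·S⁻¹ = [117/511 67/511; -5/511 150/511]
x' = x̄ + K·y = [368/511, 290/511]
P' = (I − K·H)·P̄ = [227/511 165/511; 165/511 255/511]

x' = [368/511, 290/511]
P' = [227/511 165/511; 165/511 255/511]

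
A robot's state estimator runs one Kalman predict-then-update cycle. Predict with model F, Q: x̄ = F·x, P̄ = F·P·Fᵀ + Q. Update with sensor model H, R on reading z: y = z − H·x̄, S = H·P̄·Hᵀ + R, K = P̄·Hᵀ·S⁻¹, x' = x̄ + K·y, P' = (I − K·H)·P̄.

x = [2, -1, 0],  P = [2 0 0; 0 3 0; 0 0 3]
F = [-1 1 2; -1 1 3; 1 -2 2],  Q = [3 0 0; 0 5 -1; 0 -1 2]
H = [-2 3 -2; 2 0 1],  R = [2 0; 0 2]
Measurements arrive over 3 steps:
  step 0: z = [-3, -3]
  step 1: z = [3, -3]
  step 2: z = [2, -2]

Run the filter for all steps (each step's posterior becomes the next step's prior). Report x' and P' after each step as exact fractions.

step 0: x̄ = F·x = [-3, -3, 4]
step 0: P̄ = F·P·Fᵀ + Q = [20 23 4; 23 37 9; 4 9 28]
step 0: y = z − H·x̄ = [8, -1]
step 0: S = H·P̄·Hᵀ + R = [175 5; 5 126]
step 0: K = P̄·Hᵀ·S⁻¹ = [2426/22025 1519/4405; 5647/22025 1878/4405; -4842/22025 1297/4405]
step 0: x' = x̄ + K·y = [-54262/22025, -30289/22025, 42879/22025]
step 0: P' = (I − K·H)·P̄ = [55374/22025 -25172/22025 -95558/22025; -25172/22025 33066/22025 69124/22025; -95558/22025 69124/22025 204086/22025]
step 1: x̄ = F·x = [109731/22025, 30522/4405, 92074/22025]
step 1: P̄ = F·P·Fᵀ + Q = [1679931/22025 437342/4405 481074/22025; 437342/4405 122951/881 126683/4405; 481074/22025 126683/4405 213496/22025]
step 1: y = z − H·x̄ = [2371/4405, -377611/22025]
step 1: S = H·P̄·Hᵀ + R = [211553/881 997469/4405; 997469/4405 8901566/22025]
step 1: K = P̄·Hᵀ·S⁻¹ = [11603480/336060759 138505664/336060759; 313569215/1008182277 391383320/1008182277; -59646190/1008182277 166570643/1008182277]
step 1: x' = x̄ + K·y = [-694093979/336060759, 444286651/1008182277, 1326736087/1008182277]
step 1: P' = (I − K·H)·P̄ = [99848887/112020253 -7287902/336060759 -322081994/336060759; -7287902/336060759 745466374/1008182277 826494052/1008182277; -322081994/336060759 826494052/1008182277 2265633250/1008182277]
step 2: x̄ = F·x = [1726680254/336060759, 6506776849/1008182277, -35264785/112020253]
step 2: P̄ = F·P·Fᵀ + Q = [2327319304/112020253 8081777813/336060759 550486783/112020253; 8081777813/336060759 37875884608/1008182277 650914576/112020253; 550486783/112020253 650914576/112020253 507769057/112020253]
step 2: y = z − H·x̄ = [-864294511/112020253, -4019687671/336060759]
step 2: S = H·P̄·Hᵀ + R = [13706086658/112020253 4488563326/112020253; 4488563326/112020253 12243033911/112020253]
step 2: K = P̄·Hᵀ·S⁻¹ = [45668436971/1318126669554 271829228494/659063334777; 610128990547/1977190004331 751544602576/1977190004331; -41179873645/659063334777 101698791131/659063334777]
step 2: x' = x̄ + K·y = [-247873412675/3954380008662, -2808330891958/5931570012993, -3318577945067/1977190004331]
step 2: P' = (I − K·H)·P̄ = [1175312965963/1318126669554 -42327615016/1977190004331 -631654508975/659063334777; -42327615016/1977190004331 4311091621430/5931570012993 1587744435184/1977190004331; -631654508975/659063334777 1587744435184/1977190004331 1466706600212/659063334777]

step 0: x' = [-54262/22025, -30289/22025, 42879/22025], P' = [55374/22025 -25172/22025 -95558/22025; -25172/22025 33066/22025 69124/22025; -95558/22025 69124/22025 204086/22025]
step 1: x' = [-694093979/336060759, 444286651/1008182277, 1326736087/1008182277], P' = [99848887/112020253 -7287902/336060759 -322081994/336060759; -7287902/336060759 745466374/1008182277 826494052/1008182277; -322081994/336060759 826494052/1008182277 2265633250/1008182277]
step 2: x' = [-247873412675/3954380008662, -2808330891958/5931570012993, -3318577945067/1977190004331], P' = [1175312965963/1318126669554 -42327615016/1977190004331 -631654508975/659063334777; -42327615016/1977190004331 4311091621430/5931570012993 1587744435184/1977190004331; -631654508975/659063334777 1587744435184/1977190004331 1466706600212/659063334777]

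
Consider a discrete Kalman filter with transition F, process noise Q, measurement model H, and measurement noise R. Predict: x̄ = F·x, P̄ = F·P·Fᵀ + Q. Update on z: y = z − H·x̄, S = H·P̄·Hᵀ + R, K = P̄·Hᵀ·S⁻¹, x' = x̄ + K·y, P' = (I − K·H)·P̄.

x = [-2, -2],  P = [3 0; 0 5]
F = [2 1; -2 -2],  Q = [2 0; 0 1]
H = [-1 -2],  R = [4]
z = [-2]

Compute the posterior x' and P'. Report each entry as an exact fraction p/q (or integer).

x̄ = F·x = [-6, 8]
P̄ = F·P·Fᵀ + Q = [19 -22; -22 33]
y = z − H·x̄ = [8]
S = H·P̄·Hᵀ + R = [67]
K = P̄·Hᵀ·S⁻¹ = [25/67; -44/67]
x' = x̄ + K·y = [-202/67, 184/67]
P' = (I − K·H)·P̄ = [648/67 -374/67; -374/67 275/67]

x' = [-202/67, 184/67]
P' = [648/67 -374/67; -374/67 275/67]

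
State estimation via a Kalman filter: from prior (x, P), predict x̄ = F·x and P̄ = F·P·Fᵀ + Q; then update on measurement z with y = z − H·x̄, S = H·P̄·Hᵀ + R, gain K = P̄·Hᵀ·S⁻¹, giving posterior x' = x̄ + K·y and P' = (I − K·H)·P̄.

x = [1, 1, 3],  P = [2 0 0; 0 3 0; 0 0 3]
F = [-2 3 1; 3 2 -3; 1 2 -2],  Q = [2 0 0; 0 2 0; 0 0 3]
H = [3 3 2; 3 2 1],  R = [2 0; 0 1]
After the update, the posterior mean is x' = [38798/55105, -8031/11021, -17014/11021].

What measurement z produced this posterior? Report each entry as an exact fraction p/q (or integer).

z = [-3, -1]

x̄ = F·x = [4, -4, -3]
P̄ = F·P·Fᵀ + Q = [40 -3 8; -3 59 36; 8 36 29]
S = H·P̄·Hᵀ + R = [1483 1051; 1051 782]
K = P̄·Hᵀ·S⁻¹ = [-28908/55105 47449/55105; 7057/11021 -7441/11021; 3441/11021 -2863/11021]
x' − x̄ = [-181622/55105, 36053/11021, 16049/11021] = K·y
y = (KᵀK)⁻¹·Kᵀ·(x' − x̄) = [3, -2]
z = y + H·x̄ = [3, -2] + [-6, 1] = [-3, -1]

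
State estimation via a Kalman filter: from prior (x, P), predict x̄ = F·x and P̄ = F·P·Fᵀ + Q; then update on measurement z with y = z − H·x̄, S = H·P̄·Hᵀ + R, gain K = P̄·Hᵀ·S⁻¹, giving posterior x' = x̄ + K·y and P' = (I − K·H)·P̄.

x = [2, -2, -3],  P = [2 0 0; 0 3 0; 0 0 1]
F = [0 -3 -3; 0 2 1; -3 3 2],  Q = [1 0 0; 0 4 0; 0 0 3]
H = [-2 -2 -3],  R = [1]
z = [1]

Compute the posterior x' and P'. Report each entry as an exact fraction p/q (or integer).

x' = [2936/361, -603/361, -1688/361]
P' = [8868/361 -4097/361 -3203/361; -4097/361 3433/361 460/361; -3203/361 460/361 1872/361]

x̄ = F·x = [15, -7, -18]
P̄ = F·P·Fᵀ + Q = [37 -21 -33; -21 17 20; -33 20 52]
y = z − H·x̄ = [-37]
S = H·P̄·Hᵀ + R = [361]
K = P̄·Hᵀ·S⁻¹ = [67/361; -52/361; -130/361]
x' = x̄ + K·y = [2936/361, -603/361, -1688/361]
P' = (I − K·H)·P̄ = [8868/361 -4097/361 -3203/361; -4097/361 3433/361 460/361; -3203/361 460/361 1872/361]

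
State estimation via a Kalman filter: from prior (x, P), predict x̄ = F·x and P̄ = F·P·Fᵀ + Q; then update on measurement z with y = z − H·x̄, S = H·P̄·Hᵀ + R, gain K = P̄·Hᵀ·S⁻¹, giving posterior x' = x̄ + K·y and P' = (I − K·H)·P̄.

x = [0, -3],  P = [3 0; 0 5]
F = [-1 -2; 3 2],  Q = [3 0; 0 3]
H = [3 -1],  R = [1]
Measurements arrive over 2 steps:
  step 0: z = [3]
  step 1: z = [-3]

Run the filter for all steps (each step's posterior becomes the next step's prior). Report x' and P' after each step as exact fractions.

step 0: x̄ = F·x = [6, -6]
step 0: P̄ = F·P·Fᵀ + Q = [26 -29; -29 50]
step 0: y = z − H·x̄ = [-21]
step 0: S = H·P̄·Hᵀ + R = [459]
step 0: K = P̄·Hᵀ·S⁻¹ = [107/459; -137/459]
step 0: x' = x̄ + K·y = [169/153, 41/153]
step 0: P' = (I − K·H)·P̄ = [485/459 1348/459; 1348/459 4181/459]
step 1: x̄ = F·x = [-251/153, 589/153]
step 1: P̄ = F·P·Fᵀ + Q = [23978/459 -28963/459; -28963/459 38642/459]
step 1: y = z − H·x̄ = [883/153]
step 1: S = H·P̄·Hᵀ + R = [428681/459]
step 1: K = P̄·Hᵀ·S⁻¹ = [100897/428681; -125531/428681]
step 1: x' = x̄ + K·y = [-120960/428681, 925812/428681]
step 1: P' = (I − K·H)·P̄ = [215051/428681 544256/428681; 544256/428681 1758299/428681]

step 0: x' = [169/153, 41/153], P' = [485/459 1348/459; 1348/459 4181/459]
step 1: x' = [-120960/428681, 925812/428681], P' = [215051/428681 544256/428681; 544256/428681 1758299/428681]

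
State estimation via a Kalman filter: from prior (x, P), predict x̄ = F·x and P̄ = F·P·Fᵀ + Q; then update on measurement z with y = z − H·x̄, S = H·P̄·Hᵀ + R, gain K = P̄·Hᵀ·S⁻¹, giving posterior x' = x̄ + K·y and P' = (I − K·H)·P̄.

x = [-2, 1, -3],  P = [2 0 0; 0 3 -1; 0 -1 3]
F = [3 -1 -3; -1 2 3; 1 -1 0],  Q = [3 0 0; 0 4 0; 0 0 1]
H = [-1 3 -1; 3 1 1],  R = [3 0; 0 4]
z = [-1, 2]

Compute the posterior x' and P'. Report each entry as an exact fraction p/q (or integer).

x̄ = F·x = [2, -5, -3]
P̄ = F·P·Fᵀ + Q = [45 -30 6; -30 33 -5; 6 -5 6]
y = z − H·x̄ = [13, 4]
S = H·P̄·Hᵀ + R = [573 -316; -316 294]
K = P̄·Hᵀ·S⁻¹ = [-3189/34303 19047/68606; 9902/34303 3409/34303; -967/34303 2355/68606]
x' = x̄ + K·y = [65243/34303, -29153/34303, -110770/34303]
P' = (I − K·H)·P̄ = [73755/68606 -11307/34303 -122463/68606; -11307/34303 16489/34303 31068/34303; -122463/68606 31068/34303 314673/68606]

x' = [65243/34303, -29153/34303, -110770/34303]
P' = [73755/68606 -11307/34303 -122463/68606; -11307/34303 16489/34303 31068/34303; -122463/68606 31068/34303 314673/68606]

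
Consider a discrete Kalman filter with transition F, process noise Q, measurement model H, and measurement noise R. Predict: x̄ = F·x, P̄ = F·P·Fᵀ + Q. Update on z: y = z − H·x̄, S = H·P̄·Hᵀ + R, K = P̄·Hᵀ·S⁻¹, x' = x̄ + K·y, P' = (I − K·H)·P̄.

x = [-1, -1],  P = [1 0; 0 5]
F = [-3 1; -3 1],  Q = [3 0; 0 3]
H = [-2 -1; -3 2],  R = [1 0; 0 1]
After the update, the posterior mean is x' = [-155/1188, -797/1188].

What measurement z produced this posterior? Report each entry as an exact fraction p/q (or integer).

z = [1, -1]

x̄ = F·x = [2, 2]
P̄ = F·P·Fᵀ + Q = [17 14; 14 17]
S = H·P̄·Hᵀ + R = [142 54; 54 54]
K = P̄·Hᵀ·S⁻¹ = [-25/88 -337/2376; -37/88 647/2376]
x' − x̄ = [-2531/1188, -3173/1188] = K·y
y = (KᵀK)⁻¹·Kᵀ·(x' − x̄) = [7, 1]
z = y + H·x̄ = [7, 1] + [-6, -2] = [1, -1]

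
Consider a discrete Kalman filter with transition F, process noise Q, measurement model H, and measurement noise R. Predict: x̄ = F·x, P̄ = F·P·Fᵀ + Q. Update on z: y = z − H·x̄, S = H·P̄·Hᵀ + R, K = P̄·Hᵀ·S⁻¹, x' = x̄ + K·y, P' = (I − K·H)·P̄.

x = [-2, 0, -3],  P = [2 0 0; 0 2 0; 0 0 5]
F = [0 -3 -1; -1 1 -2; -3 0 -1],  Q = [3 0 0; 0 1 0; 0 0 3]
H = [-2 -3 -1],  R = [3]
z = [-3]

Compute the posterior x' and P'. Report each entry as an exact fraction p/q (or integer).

x̄ = F·x = [3, 8, 9]
P̄ = F·P·Fᵀ + Q = [26 4 5; 4 25 16; 5 16 26]
y = z − H·x̄ = [36]
S = H·P̄·Hᵀ + R = [522]
K = P̄·Hᵀ·S⁻¹ = [-23/174; -11/58; -14/87]
x' = x̄ + K·y = [-51/29, 34/29, 93/29]
P' = (I − K·H)·P̄ = [979/58 -527/58 -177/29; -527/58 361/58 2/29; -177/29 2/29 362/29]

x' = [-51/29, 34/29, 93/29]
P' = [979/58 -527/58 -177/29; -527/58 361/58 2/29; -177/29 2/29 362/29]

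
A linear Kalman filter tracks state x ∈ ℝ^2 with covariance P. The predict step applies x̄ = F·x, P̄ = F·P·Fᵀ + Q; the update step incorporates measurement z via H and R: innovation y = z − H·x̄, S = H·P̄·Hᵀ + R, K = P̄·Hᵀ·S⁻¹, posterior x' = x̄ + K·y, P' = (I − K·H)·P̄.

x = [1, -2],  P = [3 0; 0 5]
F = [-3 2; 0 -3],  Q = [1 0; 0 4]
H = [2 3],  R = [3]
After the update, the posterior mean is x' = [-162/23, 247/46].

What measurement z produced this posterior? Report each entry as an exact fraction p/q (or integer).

z = [2]

x̄ = F·x = [-7, 6]
P̄ = F·P·Fᵀ + Q = [48 -30; -30 49]
S = H·P̄·Hᵀ + R = [276]
K = P̄·Hᵀ·S⁻¹ = [1/46; 29/92]
x' − x̄ = [-1/23, -29/46] = K·y
y = (KᵀK)⁻¹·Kᵀ·(x' − x̄) = [-2]
z = y + H·x̄ = [-2] + [4] = [2]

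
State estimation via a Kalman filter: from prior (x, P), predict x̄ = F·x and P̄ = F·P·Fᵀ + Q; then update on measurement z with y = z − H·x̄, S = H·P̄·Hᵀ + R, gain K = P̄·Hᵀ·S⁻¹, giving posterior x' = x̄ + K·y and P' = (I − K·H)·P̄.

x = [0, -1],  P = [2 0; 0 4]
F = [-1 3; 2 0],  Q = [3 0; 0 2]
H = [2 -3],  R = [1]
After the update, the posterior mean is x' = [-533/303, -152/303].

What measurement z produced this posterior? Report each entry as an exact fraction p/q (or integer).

z = [-2]

x̄ = F·x = [-3, 0]
P̄ = F·P·Fᵀ + Q = [41 -4; -4 10]
S = H·P̄·Hᵀ + R = [303]
K = P̄·Hᵀ·S⁻¹ = [94/303; -38/303]
x' − x̄ = [376/303, -152/303] = K·y
y = (KᵀK)⁻¹·Kᵀ·(x' − x̄) = [4]
z = y + H·x̄ = [4] + [-6] = [-2]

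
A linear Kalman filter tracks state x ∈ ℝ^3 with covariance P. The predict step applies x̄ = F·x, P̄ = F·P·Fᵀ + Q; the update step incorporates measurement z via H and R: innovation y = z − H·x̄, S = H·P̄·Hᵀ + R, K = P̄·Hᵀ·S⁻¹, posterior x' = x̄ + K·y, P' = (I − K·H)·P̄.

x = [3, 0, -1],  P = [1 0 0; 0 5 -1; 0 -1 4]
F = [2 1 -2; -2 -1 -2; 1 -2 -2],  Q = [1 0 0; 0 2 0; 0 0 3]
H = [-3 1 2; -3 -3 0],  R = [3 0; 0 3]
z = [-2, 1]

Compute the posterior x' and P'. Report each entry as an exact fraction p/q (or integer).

x' = [267029/73897, -290534/73897, 467709/73897]
P' = [149900/73897 -138109/73897 277886/73897; -138109/73897 150823/73897 -266606/73897; 277886/73897 -266606/73897 573088/73897]

x̄ = F·x = [8, -4, 5]
P̄ = F·P·Fᵀ + Q = [30 7 6; 7 23 18; 6 18 32]
y = z − H·x̄ = [16, 13]
S = H·P̄·Hᵀ + R = [382 99; 99 606]
K = P̄·Hᵀ·S⁻¹ = [-10679/73897 -11791/73897; 10646/73897 -12714/73897; 15304/73897 -11280/73897]
x' = x̄ + K·y = [267029/73897, -290534/73897, 467709/73897]
P' = (I − K·H)·P̄ = [149900/73897 -138109/73897 277886/73897; -138109/73897 150823/73897 -266606/73897; 277886/73897 -266606/73897 573088/73897]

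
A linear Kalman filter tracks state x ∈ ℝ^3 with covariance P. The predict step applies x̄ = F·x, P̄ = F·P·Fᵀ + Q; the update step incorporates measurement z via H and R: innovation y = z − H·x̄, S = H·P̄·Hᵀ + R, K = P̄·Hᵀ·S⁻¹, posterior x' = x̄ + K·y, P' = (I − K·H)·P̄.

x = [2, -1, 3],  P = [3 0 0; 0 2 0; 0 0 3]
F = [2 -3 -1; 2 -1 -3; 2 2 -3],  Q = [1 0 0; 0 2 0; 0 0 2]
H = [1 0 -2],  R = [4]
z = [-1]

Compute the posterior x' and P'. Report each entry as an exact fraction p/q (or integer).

x̄ = F·x = [4, -4, -7]
P̄ = F·P·Fᵀ + Q = [34 27 9; 27 43 35; 9 35 49]
y = z − H·x̄ = [-19]
S = H·P̄·Hᵀ + R = [198]
K = P̄·Hᵀ·S⁻¹ = [8/99; -43/198; -89/198]
x' = x̄ + K·y = [244/99, 25/198, 305/198]
P' = (I − K·H)·P̄ = [3238/99 3017/99 1603/99; 3017/99 6665/198 3103/198; 1603/99 3103/198 1781/198]

x' = [244/99, 25/198, 305/198]
P' = [3238/99 3017/99 1603/99; 3017/99 6665/198 3103/198; 1603/99 3103/198 1781/198]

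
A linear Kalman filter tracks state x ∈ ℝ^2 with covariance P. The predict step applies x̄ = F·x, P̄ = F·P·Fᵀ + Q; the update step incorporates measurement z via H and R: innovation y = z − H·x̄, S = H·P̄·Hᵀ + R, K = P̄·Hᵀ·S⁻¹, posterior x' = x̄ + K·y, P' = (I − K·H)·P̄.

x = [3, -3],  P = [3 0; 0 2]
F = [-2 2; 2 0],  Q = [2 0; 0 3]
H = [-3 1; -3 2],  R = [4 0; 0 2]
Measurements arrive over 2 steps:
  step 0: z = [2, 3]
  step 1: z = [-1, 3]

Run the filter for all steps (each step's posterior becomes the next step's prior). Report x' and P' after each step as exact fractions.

step 0: x̄ = F·x = [-12, 6]
step 0: P̄ = F·P·Fᵀ + Q = [22 -12; -12 15]
step 0: y = z − H·x̄ = [-40, -45]
step 0: S = H·P̄·Hᵀ + R = [289 336; 336 404]
step 0: K = P̄·Hᵀ·S⁻¹ = [-318/965 99/1930; -393/965 969/1930]
step 0: x' = x̄ + K·y = [-435/386, -117/386]
step 0: P' = (I − K·H)·P̄ = [881/965 1371/965; 1371/965 2541/965]
step 1: x̄ = F·x = [318/193, -435/193]
step 1: P̄ = F·P·Fᵀ + Q = [930/193 392/193; 392/193 6419/965]
step 1: y = z − H·x̄ = [1196/193, 2403/193]
step 1: S = H·P̄·Hᵀ + R = [40369/965 37048/965; 37048/965 45936/965]
step 1: K = P̄·Hᵀ·S⁻¹ = [-1055/2837 20365/249656; -1372/2837 135191/249656]
step 1: x' = x̄ + K·y = [89591/249656, 372349/249656]
step 1: P' = (I − K·H)·P̄ = [130575/124828 206045/124828; 206045/124828 376663/124828]

step 0: x' = [-435/386, -117/386], P' = [881/965 1371/965; 1371/965 2541/965]
step 1: x' = [89591/249656, 372349/249656], P' = [130575/124828 206045/124828; 206045/124828 376663/124828]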